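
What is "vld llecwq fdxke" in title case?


Input string: 'vld llecwq fdxke'
Operation: capitalize first letter of each word
Word transformations: 'vld'->'Vld', 'llecwq'->'Llecwq', 'fdxke'->'Fdxke'
Result: Vld Llecwq Fdxke


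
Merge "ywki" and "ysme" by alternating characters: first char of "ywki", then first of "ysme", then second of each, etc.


String 1: 'ywki'
String 2: 'ysme'
Operation: alternate characters
Pairs: 'y'+'y', 'w'+'s', 'k'+'m', 'i'+'e'
Result: yywskmie


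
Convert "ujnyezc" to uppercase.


Input string: 'ujnyezc'
Operation: convert each letter to uppercase
Mapping: 'u'->'U', 'j'->'J', 'n'->'N', 'y'->'Y', 'e'->'E', 'z'->'Z', 'c'->'C'
Result: UJNYEZC


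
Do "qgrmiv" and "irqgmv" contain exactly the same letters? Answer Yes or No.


String 1: 'qgrmiv' -> sorted: 'gimqrv'
String 2: 'irqgmv' -> sorted: 'gimqrv'
Compare sorted forms: 'gimqrv' == 'gimqrv'
Anagram: Yes


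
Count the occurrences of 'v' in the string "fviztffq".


Input string: 'fviztffq'
Target character: 'v'
Scan each position: s[1]='v'
Matches found at indices: 1
Total: 1


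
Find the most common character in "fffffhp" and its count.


Input: 'fffffhp'
Operation: tally each character
Counts: 'f':5, 'h':1, 'p':1
Maximum: 'f' appears 5 times


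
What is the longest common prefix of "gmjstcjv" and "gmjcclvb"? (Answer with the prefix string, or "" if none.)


String 1: 'gmjstcjv'
String 2: 'gmjcclvb'
Compare position by position:
pos 0: 'g' vs 'g' match
pos 1: 'm' vs 'm' match
pos 2: 'j' vs 'j' match
pos 3: 's' vs 'c' differ -> stop
Longest common prefix: "gmj" (length 3)


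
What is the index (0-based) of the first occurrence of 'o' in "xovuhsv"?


Input string: 'xovuhsv'
Target: 'o'
Scanning left to right: s[0]='x', s[1]='o'
First match at index: 1


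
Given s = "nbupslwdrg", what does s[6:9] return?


Input string: 'nbupslwdrg'
Operation: slice [6:9]
Extract characters: s[6]='w', s[7]='d', s[8]='r'
Result: wdr


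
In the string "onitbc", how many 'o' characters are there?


Input string: 'onitbc'
Target character: 'o'
Scan each position: s[0]='o'
Matches found at indices: 0
Total: 1


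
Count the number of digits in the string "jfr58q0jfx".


Input string: 'jfr58q0jfx'
Operation: count digit characters (0-9)
Scan: 'j', 'f', 'r', '5'(digit), '8'(digit), 'q', '0'(digit), 'j', 'f', 'x'
Digits found: 3
Result: 3


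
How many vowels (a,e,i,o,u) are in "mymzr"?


Input string: 'mymzr'
Operation: count vowels (a, e, i, o, u)
Scan: s[0]='m', s[1]='y', s[2]='m', s[3]='z', s[4]='r'
Vowels found: 0
Result: 0


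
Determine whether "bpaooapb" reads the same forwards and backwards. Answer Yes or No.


Input string: 'bpaooapb'
Reversed: 'bpaooapb'
Compare pairs: s[0]='b' vs s[7]='b' (match), s[1]='p' vs s[6]='p' (match), s[2]='a' vs s[5]='a' (match), s[3]='o' vs s[4]='o' (match)
Palindrome: Yes


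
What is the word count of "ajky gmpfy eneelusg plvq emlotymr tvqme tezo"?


Input string: 'ajky gmpfy eneelusg plvq emlotymr tvqme tezo'
Operation: split by spaces
Words found: 'ajky', 'gmpfy', 'eneelusg', 'plvq', 'emlotymr', 'tvqme', 'tezo'
Word count: 7


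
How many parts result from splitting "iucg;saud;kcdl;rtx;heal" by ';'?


Input string: 'iucg;saud;kcdl;rtx;heal'
Delimiter: ';'
Split result: 'iucg', 'saud', 'kcdl', 'rtx', 'heal'
Number of parts: 5


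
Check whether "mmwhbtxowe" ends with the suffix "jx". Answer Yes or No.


Input string: 'mmwhbtxowe'
Suffix to check: 'jx'
Last 2 characters of input: 'we'
Match: False
Result: No


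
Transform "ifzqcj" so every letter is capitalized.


Input string: 'ifzqcj'
Operation: convert each letter to uppercase
Mapping: 'i'->'I', 'f'->'F', 'z'->'Z', 'q'->'Q', 'c'->'C', 'j'->'J'
Result: IFZQCJ


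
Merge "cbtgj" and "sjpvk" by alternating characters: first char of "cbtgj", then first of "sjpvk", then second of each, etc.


String 1: 'cbtgj'
String 2: 'sjpvk'
Operation: alternate characters
Pairs: 'c'+'s', 'b'+'j', 't'+'p', 'g'+'v', 'j'+'k'
Result: csbjtpgvjk


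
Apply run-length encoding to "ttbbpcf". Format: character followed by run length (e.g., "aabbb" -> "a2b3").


Input: 'ttbbpcf'
Operation: identify consecutive runs
Runs: 'tt' -> t2, 'bb' -> b2, 'p' -> p1, 'c' -> c1, 'f' -> f1
Encoded: t2b2p1c1f1


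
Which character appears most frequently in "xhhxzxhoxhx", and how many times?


Input: 'xhhxzxhoxhx'
Operation: tally each character
Counts: 'h':4, 'o':1, 'x':5, 'z':1
Maximum: 'x' appears 5 times


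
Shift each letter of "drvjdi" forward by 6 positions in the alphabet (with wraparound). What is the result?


Input: 'drvjdi', shift = 6
Operation: for each letter, (position + 6) mod 26
Mapping: 'd'(3+6=9)->'j', 'r'(17+6=23)->'x', 'v'(21+6=27, 27 mod 26=1)->'b', 'j'(9+6=15)->'p', 'd'(3+6=9)->'j', 'i'(8+6=14)->'o'
Result: jxbpjo


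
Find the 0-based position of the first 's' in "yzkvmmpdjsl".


Input string: 'yzkvmmpdjsl'
Target: 's'
Scanning left to right: s[0]='y', s[1]='z', s[2]='k', s[3]='v', s[4]='m', s[5]='m', s[6]='p', s[7]='d', s[8]='j', s[9]='s'
First match at index: 9


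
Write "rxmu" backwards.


Input string: 'rxmu'
Operation: reverse character order
Original order: 'r' -> 'x' -> 'm' -> 'u'
Reversed order: 'u' -> 'm' -> 'x' -> 'r'
Result: umxr


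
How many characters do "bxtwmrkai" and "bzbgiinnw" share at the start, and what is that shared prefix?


String 1: 'bxtwmrkai'
String 2: 'bzbgiinnw'
Compare position by position:
pos 0: 'b' vs 'b' match
pos 1: 'x' vs 'z' differ -> stop
Longest common prefix: "b" (length 1)


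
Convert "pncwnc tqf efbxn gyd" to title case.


Input string: 'pncwnc tqf efbxn gyd'
Operation: capitalize first letter of each word
Word transformations: 'pncwnc'->'Pncwnc', 'tqf'->'Tqf', 'efbxn'->'Efbxn', 'gyd'->'Gyd'
Result: Pncwnc Tqf Efbxn Gyd


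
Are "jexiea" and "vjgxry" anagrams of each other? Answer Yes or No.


String 1: 'jexiea' -> sorted: 'aeeijx'
String 2: 'vjgxry' -> sorted: 'gjrvxy'
Compare sorted forms: 'aeeijx' != 'gjrvxy'
Anagram: No


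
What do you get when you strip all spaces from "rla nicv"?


Input string: 'rla nicv'
Operation: remove all spaces
Words: 'rla', 'nicv'
Join without spaces: rlanicv


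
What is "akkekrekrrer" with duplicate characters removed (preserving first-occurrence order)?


Input: 'akkekrekrrer'
Operation: keep first occurrence of each character
Scan: s[0]='a' new -> keep; s[1]='k' new -> keep; s[2]='k' seen -> skip; s[3]='e' new -> keep; s[4]='k' seen -> skip; s[5]='r' new -> keep; s[6]='e' seen -> skip; s[7]='k' seen -> skip; s[8]='r' seen -> skip; s[9]='r' seen -> skip; s[10]='e' seen -> skip; s[11]='r' seen -> skip
Result: aker


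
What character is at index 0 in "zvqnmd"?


Input string: 'zvqnmd'
Operation: get character at index 0
Index mapping: s[0]='z'
Result: 'z'


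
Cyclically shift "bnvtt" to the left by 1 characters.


Input: 'bnvtt', shift = 1
Operation: split at index 1 and swap parts
Front part s[0:1] = 'b'
Back part s[1:] = 'nvtt'
Rotated = back + front = 'nvtt' + 'b'
Result: nvttb


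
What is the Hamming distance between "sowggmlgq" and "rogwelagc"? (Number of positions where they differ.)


String 1: 'sowggmlgq'
String 2: 'rogwelagc'
Compare each position: pos 0: 's'!='r', pos 1: 'o'=='o', pos 2: 'w'!='g', pos 3: 'g'!='w', pos 4: 'g'!='e', pos 5: 'm'!='l', pos 6: 'l'!='a', pos 7: 'g'=='g', pos 8: 'q'!='c'
Differing positions: 7
Hamming distance: 7


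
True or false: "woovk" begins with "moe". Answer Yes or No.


Input string: 'woovk'
Prefix to check: 'moe'
First 3 characters of input: 'woo'
Match: False
Result: No


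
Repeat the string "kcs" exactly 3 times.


Input string: 'kcs'
Operation: repeat 3 times
Concatenation: 'kcs' + 'kcs' + 'kcs'
Result: kcskcskcs


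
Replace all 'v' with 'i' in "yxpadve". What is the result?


Input string: 'yxpadve'
Operation: replace 'v' with 'i'
Positions of 'v': 5
After replacement: yxpadie


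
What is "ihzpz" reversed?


Input string: 'ihzpz'
Operation: reverse character order
Original order: 'i' -> 'h' -> 'z' -> 'p' -> 'z'
Reversed order: 'z' -> 'p' -> 'z' -> 'h' -> 'i'
Result: zpzhi


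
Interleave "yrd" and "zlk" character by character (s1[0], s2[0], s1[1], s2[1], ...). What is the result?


String 1: 'yrd'
String 2: 'zlk'
Operation: alternate characters
Pairs: 'y'+'z', 'r'+'l', 'd'+'k'
Result: yzrldk


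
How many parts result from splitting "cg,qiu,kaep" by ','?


Input string: 'cg,qiu,kaep'
Delimiter: ','
Split result: 'cg', 'qiu', 'kaep'
Number of parts: 3


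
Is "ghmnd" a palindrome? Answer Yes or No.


Input string: 'ghmnd'
Reversed: 'dnmhg'
Compare pairs: s[0]='g' vs s[4]='d' (mismatch), s[1]='h' vs s[3]='n' (mismatch)
Palindrome: No


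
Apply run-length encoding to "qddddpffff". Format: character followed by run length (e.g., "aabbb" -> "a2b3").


Input: 'qddddpffff'
Operation: identify consecutive runs
Runs: 'q' -> q1, 'dddd' -> d4, 'p' -> p1, 'ffff' -> f4
Encoded: q1d4p1f4


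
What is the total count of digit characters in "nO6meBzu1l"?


Input string: 'nO6meBzu1l'
Operation: count digit characters (0-9)
Scan: 'n', 'O', '6'(digit), 'm', 'e', 'B', 'z', 'u', '1'(digit), 'l'
Digits found: 2
Result: 2


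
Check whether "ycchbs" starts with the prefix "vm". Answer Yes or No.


Input string: 'ycchbs'
Prefix to check: 'vm'
First 2 characters of input: 'yc'
Match: False
Result: No


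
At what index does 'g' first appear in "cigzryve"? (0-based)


Input string: 'cigzryve'
Target: 'g'
Scanning left to right: s[0]='c', s[1]='i', s[2]='g'
First match at index: 2


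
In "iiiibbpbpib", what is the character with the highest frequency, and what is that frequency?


Input: 'iiiibbpbpib'
Operation: tally each character
Counts: 'b':4, 'i':5, 'p':2
Maximum: 'i' appears 5 times


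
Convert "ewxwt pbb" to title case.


Input string: 'ewxwt pbb'
Operation: capitalize first letter of each word
Word transformations: 'ewxwt'->'Ewxwt', 'pbb'->'Pbb'
Result: Ewxwt Pbb


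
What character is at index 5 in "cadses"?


Input string: 'cadses'
Operation: get character at index 5
Index mapping: s[0]='c', s[1]='a', s[2]='d', s[3]='s', s[4]='e', s[5]='s'
Result: 's'


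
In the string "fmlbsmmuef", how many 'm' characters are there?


Input string: 'fmlbsmmuef'
Target character: 'm'
Scan each position: s[1]='m', s[5]='m', s[6]='m'
Matches found at indices: 1, 5, 6
Total: 3


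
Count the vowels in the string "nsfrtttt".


Input string: 'nsfrtttt'
Operation: count vowels (a, e, i, o, u)
Scan: s[0]='n', s[1]='s', s[2]='f', s[3]='r', s[4]='t', s[5]='t', s[6]='t', s[7]='t'
Vowels found: 0
Result: 0


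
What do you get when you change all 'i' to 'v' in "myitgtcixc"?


Input string: 'myitgtcixc'
Operation: replace 'i' with 'v'
Positions of 'i': 2, 7
After replacement: myvtgtcvxc


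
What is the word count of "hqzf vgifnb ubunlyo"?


Input string: 'hqzf vgifnb ubunlyo'
Operation: split by spaces
Words found: 'hqzf', 'vgifnb', 'ubunlyo'
Word count: 3


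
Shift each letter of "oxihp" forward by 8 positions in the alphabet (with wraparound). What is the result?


Input: 'oxihp', shift = 8
Operation: for each letter, (position + 8) mod 26
Mapping: 'o'(14+8=22)->'w', 'x'(23+8=31, 31 mod 26=5)->'f', 'i'(8+8=16)->'q', 'h'(7+8=15)->'p', 'p'(15+8=23)->'x'
Result: wfqpx


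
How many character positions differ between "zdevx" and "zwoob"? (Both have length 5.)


String 1: 'zdevx'
String 2: 'zwoob'
Compare each position: pos 0: 'z'=='z', pos 1: 'd'!='w', pos 2: 'e'!='o', pos 3: 'v'!='o', pos 4: 'x'!='b'
Differing positions: 4
Hamming distance: 4


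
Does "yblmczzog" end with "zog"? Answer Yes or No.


Input string: 'yblmczzog'
Suffix to check: 'zog'
Last 3 characters of input: 'zog'
Match: True
Result: Yes


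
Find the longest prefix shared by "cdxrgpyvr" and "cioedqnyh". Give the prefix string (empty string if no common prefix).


String 1: 'cdxrgpyvr'
String 2: 'cioedqnyh'
Compare position by position:
pos 0: 'c' vs 'c' match
pos 1: 'd' vs 'i' differ -> stop
Longest common prefix: "c" (length 1)


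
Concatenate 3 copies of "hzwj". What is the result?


Input string: 'hzwj'
Operation: repeat 3 times
Concatenation: 'hzwj' + 'hzwj' + 'hzwj'
Result: hzwjhzwjhzwj


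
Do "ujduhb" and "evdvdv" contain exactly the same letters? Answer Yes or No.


String 1: 'ujduhb' -> sorted: 'bdhjuu'
String 2: 'evdvdv' -> sorted: 'ddevvv'
Compare sorted forms: 'bdhjuu' != 'ddevvv'
Anagram: No


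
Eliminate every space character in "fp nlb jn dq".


Input string: 'fp nlb jn dq'
Operation: remove all spaces
Words: 'fp', 'nlb', 'jn', 'dq'
Join without spaces: fpnlbjndq


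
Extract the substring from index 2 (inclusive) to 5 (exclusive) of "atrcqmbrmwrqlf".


Input string: 'atrcqmbrmwrqlf'
Operation: slice [2:5]
Extract characters: s[2]='r', s[3]='c', s[4]='q'
Result: rcq


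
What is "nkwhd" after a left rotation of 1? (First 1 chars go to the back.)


Input: 'nkwhd', shift = 1
Operation: split at index 1 and swap parts
Front part s[0:1] = 'n'
Back part s[1:] = 'kwhd'
Rotated = back + front = 'kwhd' + 'n'
Result: kwhdn


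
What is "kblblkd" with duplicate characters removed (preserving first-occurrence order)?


Input: 'kblblkd'
Operation: keep first occurrence of each character
Scan: s[0]='k' new -> keep; s[1]='b' new -> keep; s[2]='l' new -> keep; s[3]='b' seen -> skip; s[4]='l' seen -> skip; s[5]='k' seen -> skip; s[6]='d' new -> keep
Result: kbld


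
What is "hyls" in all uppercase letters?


Input string: 'hyls'
Operation: convert each letter to uppercase
Mapping: 'h'->'H', 'y'->'Y', 'l'->'L', 's'->'S'
Result: HYLS


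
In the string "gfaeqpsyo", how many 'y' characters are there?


Input string: 'gfaeqpsyo'
Target character: 'y'
Scan each position: s[7]='y'
Matches found at indices: 7
Total: 1


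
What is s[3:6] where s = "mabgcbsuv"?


Input string: 'mabgcbsuv'
Operation: slice [3:6]
Extract characters: s[3]='g', s[4]='c', s[5]='b'
Result: gcb


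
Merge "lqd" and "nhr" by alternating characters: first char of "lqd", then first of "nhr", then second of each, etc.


String 1: 'lqd'
String 2: 'nhr'
Operation: alternate characters
Pairs: 'l'+'n', 'q'+'h', 'd'+'r'
Result: lnqhdr


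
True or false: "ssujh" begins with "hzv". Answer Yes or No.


Input string: 'ssujh'
Prefix to check: 'hzv'
First 3 characters of input: 'ssu'
Match: False
Result: No


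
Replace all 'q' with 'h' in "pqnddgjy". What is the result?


Input string: 'pqnddgjy'
Operation: replace 'q' with 'h'
Positions of 'q': 1
After replacement: phnddgjy


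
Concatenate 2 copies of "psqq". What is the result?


Input string: 'psqq'
Operation: repeat 2 times
Concatenation: 'psqq' + 'psqq'
Result: psqqpsqq


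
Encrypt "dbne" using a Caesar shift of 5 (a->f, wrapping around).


Input: 'dbne', shift = 5
Operation: for each letter, (position + 5) mod 26
Mapping: 'd'(3+5=8)->'i', 'b'(1+5=6)->'g', 'n'(13+5=18)->'s', 'e'(4+5=9)->'j'
Result: igsj


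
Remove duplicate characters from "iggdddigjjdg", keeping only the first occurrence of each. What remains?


Input: 'iggdddigjjdg'
Operation: keep first occurrence of each character
Scan: s[0]='i' new -> keep; s[1]='g' new -> keep; s[2]='g' seen -> skip; s[3]='d' new -> keep; s[4]='d' seen -> skip; s[5]='d' seen -> skip; s[6]='i' seen -> skip; s[7]='g' seen -> skip; s[8]='j' new -> keep; s[9]='j' seen -> skip; s[10]='d' seen -> skip; s[11]='g' seen -> skip
Result: igdj


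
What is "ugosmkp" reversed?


Input string: 'ugosmkp'
Operation: reverse character order
Original order: 'u' -> 'g' -> 'o' -> 's' -> 'm' -> 'k' -> 'p'
Reversed order: 'p' -> 'k' -> 'm' -> 's' -> 'o' -> 'g' -> 'u'
Result: pkmsogu


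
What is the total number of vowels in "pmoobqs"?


Input string: 'pmoobqs'
Operation: count vowels (a, e, i, o, u)
Scan: s[0]='p', s[1]='m', s[2]='o' (vowel), s[3]='o' (vowel), s[4]='b', s[5]='q', s[6]='s'
Vowels found: 2
Result: 2


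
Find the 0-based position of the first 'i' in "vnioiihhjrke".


Input string: 'vnioiihhjrke'
Target: 'i'
Scanning left to right: s[0]='v', s[1]='n', s[2]='i'
First match at index: 2


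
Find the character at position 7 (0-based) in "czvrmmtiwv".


Input string: 'czvrmmtiwv'
Operation: get character at index 7
Index mapping: s[0]='c', s[1]='z', s[2]='v', s[3]='r', s[4]='m', s[5]='m', s[6]='t', s[7]='i'
Result: 'i'


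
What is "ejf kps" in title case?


Input string: 'ejf kps'
Operation: capitalize first letter of each word
Word transformations: 'ejf'->'Ejf', 'kps'->'Kps'
Result: Ejf Kps


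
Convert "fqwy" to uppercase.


Input string: 'fqwy'
Operation: convert each letter to uppercase
Mapping: 'f'->'F', 'q'->'Q', 'w'->'W', 'y'->'Y'
Result: FQWY


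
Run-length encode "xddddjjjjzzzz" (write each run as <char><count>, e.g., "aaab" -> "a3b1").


Input: 'xddddjjjjzzzz'
Operation: identify consecutive runs
Runs: 'x' -> x1, 'dddd' -> d4, 'jjjj' -> j4, 'zzzz' -> z4
Encoded: x1d4j4z4


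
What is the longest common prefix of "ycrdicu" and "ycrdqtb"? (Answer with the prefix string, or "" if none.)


String 1: 'ycrdicu'
String 2: 'ycrdqtb'
Compare position by position:
pos 0: 'y' vs 'y' match
pos 1: 'c' vs 'c' match
pos 2: 'r' vs 'r' match
pos 3: 'd' vs 'd' match
pos 4: 'i' vs 'q' differ -> stop
Longest common prefix: "ycrd" (length 4)


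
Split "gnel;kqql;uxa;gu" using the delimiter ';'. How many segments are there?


Input string: 'gnel;kqql;uxa;gu'
Delimiter: ';'
Split result: 'gnel', 'kqql', 'uxa', 'gu'
Number of parts: 4


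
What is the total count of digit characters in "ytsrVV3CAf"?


Input string: 'ytsrVV3CAf'
Operation: count digit characters (0-9)
Scan: 'y', 't', 's', 'r', 'V', 'V', '3'(digit), 'C', 'A', 'f'
Digits found: 1
Result: 1


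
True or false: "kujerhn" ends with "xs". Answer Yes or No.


Input string: 'kujerhn'
Suffix to check: 'xs'
Last 2 characters of input: 'hn'
Match: False
Result: No


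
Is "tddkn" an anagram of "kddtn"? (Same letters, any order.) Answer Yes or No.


String 1: 'kddtn' -> sorted: 'ddknt'
String 2: 'tddkn' -> sorted: 'ddknt'
Compare sorted forms: 'ddknt' == 'ddknt'
Anagram: Yes


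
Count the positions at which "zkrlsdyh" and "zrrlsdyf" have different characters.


String 1: 'zkrlsdyh'
String 2: 'zrrlsdyf'
Compare each position: pos 0: 'z'=='z', pos 1: 'k'!='r', pos 2: 'r'=='r', pos 3: 'l'=='l', pos 4: 's'=='s', pos 5: 'd'=='d', pos 6: 'y'=='y', pos 7: 'h'!='f'
Differing positions: 2
Hamming distance: 2


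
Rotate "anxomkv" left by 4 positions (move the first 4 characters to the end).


Input: 'anxomkv', shift = 4
Operation: split at index 4 and swap parts
Front part s[0:4] = 'anxo'
Back part s[4:] = 'mkv'
Rotated = back + front = 'mkv' + 'anxo'
Result: mkvanxo


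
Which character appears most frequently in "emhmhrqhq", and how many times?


Input: 'emhmhrqhq'
Operation: tally each character
Counts: 'e':1, 'h':3, 'm':2, 'q':2, 'r':1
Maximum: 'h' appears 3 times


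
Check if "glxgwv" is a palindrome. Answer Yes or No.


Input string: 'glxgwv'
Reversed: 'vwgxlg'
Compare pairs: s[0]='g' vs s[5]='v' (mismatch), s[1]='l' vs s[4]='w' (mismatch), s[2]='x' vs s[3]='g' (mismatch)
Palindrome: No


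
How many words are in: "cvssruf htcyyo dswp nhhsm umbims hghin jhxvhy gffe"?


Input string: 'cvssruf htcyyo dswp nhhsm umbims hghin jhxvhy gffe'
Operation: split by spaces
Words found: 'cvssruf', 'htcyyo', 'dswp', 'nhhsm', 'umbims', 'hghin', 'jhxvhy', 'gffe'
Word count: 8


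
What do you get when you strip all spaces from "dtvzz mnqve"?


Input string: 'dtvzz mnqve'
Operation: remove all spaces
Words: 'dtvzz', 'mnqve'
Join without spaces: dtvzzmnqve


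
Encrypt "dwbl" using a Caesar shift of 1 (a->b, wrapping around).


Input: 'dwbl', shift = 1
Operation: for each letter, (position + 1) mod 26
Mapping: 'd'(3+1=4)->'e', 'w'(22+1=23)->'x', 'b'(1+1=2)->'c', 'l'(11+1=12)->'m'
Result: excm


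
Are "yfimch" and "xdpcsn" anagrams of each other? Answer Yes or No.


String 1: 'yfimch' -> sorted: 'cfhimy'
String 2: 'xdpcsn' -> sorted: 'cdnpsx'
Compare sorted forms: 'cfhimy' != 'cdnpsx'
Anagram: No


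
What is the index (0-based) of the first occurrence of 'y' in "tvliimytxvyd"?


Input string: 'tvliimytxvyd'
Target: 'y'
Scanning left to right: s[0]='t', s[1]='v', s[2]='l', s[3]='i', s[4]='i', s[5]='m', s[6]='y'
First match at index: 6


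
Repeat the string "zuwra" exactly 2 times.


Input string: 'zuwra'
Operation: repeat 2 times
Concatenation: 'zuwra' + 'zuwra'
Result: zuwrazuwra


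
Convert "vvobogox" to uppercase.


Input string: 'vvobogox'
Operation: convert each letter to uppercase
Mapping: 'v'->'V', 'v'->'V', 'o'->'O', 'b'->'B', 'o'->'O', 'g'->'G', 'o'->'O', 'x'->'X'
Result: VVOBOGOX


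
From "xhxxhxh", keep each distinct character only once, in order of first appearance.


Input: 'xhxxhxh'
Operation: keep first occurrence of each character
Scan: s[0]='x' new -> keep; s[1]='h' new -> keep; s[2]='x' seen -> skip; s[3]='x' seen -> skip; s[4]='h' seen -> skip; s[5]='x' seen -> skip; s[6]='h' seen -> skip
Result: xh


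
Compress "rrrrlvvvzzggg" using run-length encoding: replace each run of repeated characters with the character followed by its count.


Input: 'rrrrlvvvzzggg'
Operation: identify consecutive runs
Runs: 'rrrr' -> r4, 'l' -> l1, 'vvv' -> v3, 'zz' -> z2, 'ggg' -> g3
Encoded: r4l1v3z2g3


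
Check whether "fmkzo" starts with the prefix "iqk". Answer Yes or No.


Input string: 'fmkzo'
Prefix to check: 'iqk'
First 3 characters of input: 'fmk'
Match: False
Result: No


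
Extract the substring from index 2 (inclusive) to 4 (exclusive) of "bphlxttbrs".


Input string: 'bphlxttbrs'
Operation: slice [2:4]
Extract characters: s[2]='h', s[3]='l'
Result: hl


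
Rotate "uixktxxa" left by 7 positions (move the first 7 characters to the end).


Input: 'uixktxxa', shift = 7
Operation: split at index 7 and swap parts
Front part s[0:7] = 'uixktxx'
Back part s[7:] = 'a'
Rotated = back + front = 'a' + 'uixktxx'
Result: auixktxx


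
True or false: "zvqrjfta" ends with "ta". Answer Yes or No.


Input string: 'zvqrjfta'
Suffix to check: 'ta'
Last 2 characters of input: 'ta'
Match: True
Result: Yes


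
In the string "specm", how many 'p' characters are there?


Input string: 'specm'
Target character: 'p'
Scan each position: s[1]='p'
Matches found at indices: 1
Total: 1


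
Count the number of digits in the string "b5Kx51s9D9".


Input string: 'b5Kx51s9D9'
Operation: count digit characters (0-9)
Scan: 'b', '5'(digit), 'K', 'x', '5'(digit), '1'(digit), 's', '9'(digit), 'D', '9'(digit)
Digits found: 5
Result: 5


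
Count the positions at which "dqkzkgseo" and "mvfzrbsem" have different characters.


String 1: 'dqkzkgseo'
String 2: 'mvfzrbsem'
Compare each position: pos 0: 'd'!='m', pos 1: 'q'!='v', pos 2: 'k'!='f', pos 3: 'z'=='z', pos 4: 'k'!='r', pos 5: 'g'!='b', pos 6: 's'=='s', pos 7: 'e'=='e', pos 8: 'o'!='m'
Differing positions: 6
Hamming distance: 6


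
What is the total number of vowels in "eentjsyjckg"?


Input string: 'eentjsyjckg'
Operation: count vowels (a, e, i, o, u)
Scan: s[0]='e' (vowel), s[1]='e' (vowel), s[2]='n', s[3]='t', s[4]='j', s[5]='s', s[6]='y', s[7]='j', s[8]='c', s[9]='k', s[10]='g'
Vowels found: 2
Result: 2


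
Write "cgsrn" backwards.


Input string: 'cgsrn'
Operation: reverse character order
Original order: 'c' -> 'g' -> 's' -> 'r' -> 'n'
Reversed order: 'n' -> 'r' -> 's' -> 'g' -> 'c'
Result: nrsgc


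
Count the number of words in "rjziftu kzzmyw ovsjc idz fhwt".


Input string: 'rjziftu kzzmyw ovsjc idz fhwt'
Operation: split by spaces
Words found: 'rjziftu', 'kzzmyw', 'ovsjc', 'idz', 'fhwt'
Word count: 5


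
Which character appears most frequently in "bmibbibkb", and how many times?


Input: 'bmibbibkb'
Operation: tally each character
Counts: 'b':5, 'i':2, 'k':1, 'm':1
Maximum: 'b' appears 5 times


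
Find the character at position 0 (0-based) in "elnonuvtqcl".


Input string: 'elnonuvtqcl'
Operation: get character at index 0
Index mapping: s[0]='e'
Result: 'e'


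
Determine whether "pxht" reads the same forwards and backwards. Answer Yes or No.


Input string: 'pxht'
Reversed: 'thxp'
Compare pairs: s[0]='p' vs s[3]='t' (mismatch), s[1]='x' vs s[2]='h' (mismatch)
Palindrome: No


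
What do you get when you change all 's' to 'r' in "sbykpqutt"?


Input string: 'sbykpqutt'
Operation: replace 's' with 'r'
Positions of 's': 0
After replacement: rbykpqutt


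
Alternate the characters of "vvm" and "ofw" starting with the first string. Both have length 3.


String 1: 'vvm'
String 2: 'ofw'
Operation: alternate characters
Pairs: 'v'+'o', 'v'+'f', 'm'+'w'
Result: vovfmw


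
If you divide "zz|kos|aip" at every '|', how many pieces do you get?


Input string: 'zz|kos|aip'
Delimiter: '|'
Split result: 'zz', 'kos', 'aip'
Number of parts: 3


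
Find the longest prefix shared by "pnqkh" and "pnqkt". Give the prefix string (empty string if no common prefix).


String 1: 'pnqkh'
String 2: 'pnqkt'
Compare position by position:
pos 0: 'p' vs 'p' match
pos 1: 'n' vs 'n' match
pos 2: 'q' vs 'q' match
pos 3: 'k' vs 'k' match
pos 4: 'h' vs 't' differ -> stop
Longest common prefix: "pnqk" (length 4)


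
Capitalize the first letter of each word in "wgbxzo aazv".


Input string: 'wgbxzo aazv'
Operation: capitalize first letter of each word
Word transformations: 'wgbxzo'->'Wgbxzo', 'aazv'->'Aazv'
Result: Wgbxzo Aazv


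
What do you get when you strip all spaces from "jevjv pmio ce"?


Input string: 'jevjv pmio ce'
Operation: remove all spaces
Words: 'jevjv', 'pmio', 'ce'
Join without spaces: jevjvpmioce


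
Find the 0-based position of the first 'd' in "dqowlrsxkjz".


Input string: 'dqowlrsxkjz'
Target: 'd'
Scanning left to right: s[0]='d'
First match at index: 0


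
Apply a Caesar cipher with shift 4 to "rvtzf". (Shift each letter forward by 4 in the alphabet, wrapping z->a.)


Input: 'rvtzf', shift = 4
Operation: for each letter, (position + 4) mod 26
Mapping: 'r'(17+4=21)->'v', 'v'(21+4=25)->'z', 't'(19+4=23)->'x', 'z'(25+4=29, 29 mod 26=3)->'d', 'f'(5+4=9)->'j'
Result: vzxdj


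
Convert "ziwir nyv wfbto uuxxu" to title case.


Input string: 'ziwir nyv wfbto uuxxu'
Operation: capitalize first letter of each word
Word transformations: 'ziwir'->'Ziwir', 'nyv'->'Nyv', 'wfbto'->'Wfbto', 'uuxxu'->'Uuxxu'
Result: Ziwir Nyv Wfbto Uuxxu


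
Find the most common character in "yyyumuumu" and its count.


Input: 'yyyumuumu'
Operation: tally each character
Counts: 'm':2, 'u':4, 'y':3
Maximum: 'u' appears 4 times


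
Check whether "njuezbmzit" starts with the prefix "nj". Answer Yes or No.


Input string: 'njuezbmzit'
Prefix to check: 'nj'
First 2 characters of input: 'nj'
Match: True
Result: Yes


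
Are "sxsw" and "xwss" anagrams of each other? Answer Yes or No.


String 1: 'sxsw' -> sorted: 'sswx'
String 2: 'xwss' -> sorted: 'sswx'
Compare sorted forms: 'sswx' == 'sswx'
Anagram: Yes


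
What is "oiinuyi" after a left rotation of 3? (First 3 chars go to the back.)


Input: 'oiinuyi', shift = 3
Operation: split at index 3 and swap parts
Front part s[0:3] = 'oii'
Back part s[3:] = 'nuyi'
Rotated = back + front = 'nuyi' + 'oii'
Result: nuyioii


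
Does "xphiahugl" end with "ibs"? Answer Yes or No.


Input string: 'xphiahugl'
Suffix to check: 'ibs'
Last 3 characters of input: 'ugl'
Match: False
Result: No


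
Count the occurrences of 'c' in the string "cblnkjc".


Input string: 'cblnkjc'
Target character: 'c'
Scan each position: s[0]='c', s[6]='c'
Matches found at indices: 0, 6
Total: 2


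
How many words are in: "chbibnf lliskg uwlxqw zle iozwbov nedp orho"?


Input string: 'chbibnf lliskg uwlxqw zle iozwbov nedp orho'
Operation: split by spaces
Words found: 'chbibnf', 'lliskg', 'uwlxqw', 'zle', 'iozwbov', 'nedp', 'orho'
Word count: 7


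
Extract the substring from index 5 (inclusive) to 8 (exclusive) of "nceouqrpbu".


Input string: 'nceouqrpbu'
Operation: slice [5:8]
Extract characters: s[5]='q', s[6]='r', s[7]='p'
Result: qrp


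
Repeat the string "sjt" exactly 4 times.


Input string: 'sjt'
Operation: repeat 4 times
Concatenation: 'sjt' + 'sjt' + 'sjt' + 'sjt'
Result: sjtsjtsjtsjt


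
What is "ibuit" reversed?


Input string: 'ibuit'
Operation: reverse character order
Original order: 'i' -> 'b' -> 'u' -> 'i' -> 't'
Reversed order: 't' -> 'i' -> 'u' -> 'b' -> 'i'
Result: tiubi


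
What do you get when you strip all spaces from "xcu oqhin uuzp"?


Input string: 'xcu oqhin uuzp'
Operation: remove all spaces
Words: 'xcu', 'oqhin', 'uuzp'
Join without spaces: xcuoqhinuuzp


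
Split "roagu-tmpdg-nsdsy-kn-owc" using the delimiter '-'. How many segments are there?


Input string: 'roagu-tmpdg-nsdsy-kn-owc'
Delimiter: '-'
Split result: 'roagu', 'tmpdg', 'nsdsy', 'kn', 'owc'
Number of parts: 5


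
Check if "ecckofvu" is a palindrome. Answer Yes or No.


Input string: 'ecckofvu'
Reversed: 'uvfokcce'
Compare pairs: s[0]='e' vs s[7]='u' (mismatch), s[1]='c' vs s[6]='v' (mismatch), s[2]='c' vs s[5]='f' (mismatch), s[3]='k' vs s[4]='o' (mismatch)
Palindrome: No


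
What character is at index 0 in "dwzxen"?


Input string: 'dwzxen'
Operation: get character at index 0
Index mapping: s[0]='d'
Result: 'd'


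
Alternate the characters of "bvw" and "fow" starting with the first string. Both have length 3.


String 1: 'bvw'
String 2: 'fow'
Operation: alternate characters
Pairs: 'b'+'f', 'v'+'o', 'w'+'w'
Result: bfvoww


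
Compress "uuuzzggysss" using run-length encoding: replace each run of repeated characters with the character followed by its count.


Input: 'uuuzzggysss'
Operation: identify consecutive runs
Runs: 'uuu' -> u3, 'zz' -> z2, 'gg' -> g2, 'y' -> y1, 'sss' -> s3
Encoded: u3z2g2y1s3


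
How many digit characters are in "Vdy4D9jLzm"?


Input string: 'Vdy4D9jLzm'
Operation: count digit characters (0-9)
Scan: 'V', 'd', 'y', '4'(digit), 'D', '9'(digit), 'j', 'L', 'z', 'm'
Digits found: 2
Result: 2


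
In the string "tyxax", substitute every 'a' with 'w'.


Input string: 'tyxax'
Operation: replace 'a' with 'w'
Positions of 'a': 3
After replacement: tyxwx


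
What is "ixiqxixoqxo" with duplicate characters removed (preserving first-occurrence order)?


Input: 'ixiqxixoqxo'
Operation: keep first occurrence of each character
Scan: s[0]='i' new -> keep; s[1]='x' new -> keep; s[2]='i' seen -> skip; s[3]='q' new -> keep; s[4]='x' seen -> skip; s[5]='i' seen -> skip; s[6]='x' seen -> skip; s[7]='o' new -> keep; s[8]='q' seen -> skip; s[9]='x' seen -> skip; s[10]='o' seen -> skip
Result: ixqo


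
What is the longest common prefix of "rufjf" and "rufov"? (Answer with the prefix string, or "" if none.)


String 1: 'rufjf'
String 2: 'rufov'
Compare position by position:
pos 0: 'r' vs 'r' match
pos 1: 'u' vs 'u' match
pos 2: 'f' vs 'f' match
pos 3: 'j' vs 'o' differ -> stop
Longest common prefix: "ruf" (length 3)


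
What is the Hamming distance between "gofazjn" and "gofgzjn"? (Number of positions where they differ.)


String 1: 'gofazjn'
String 2: 'gofgzjn'
Compare each position: pos 0: 'g'=='g', pos 1: 'o'=='o', pos 2: 'f'=='f', pos 3: 'a'!='g', pos 4: 'z'=='z', pos 5: 'j'=='j', pos 6: 'n'=='n'
Differing positions: 1
Hamming distance: 1


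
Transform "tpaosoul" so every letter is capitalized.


Input string: 'tpaosoul'
Operation: convert each letter to uppercase
Mapping: 't'->'T', 'p'->'P', 'a'->'A', 'o'->'O', 's'->'S', 'o'->'O', 'u'->'U', 'l'->'L'
Result: TPAOSOUL


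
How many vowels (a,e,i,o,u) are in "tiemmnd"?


Input string: 'tiemmnd'
Operation: count vowels (a, e, i, o, u)
Scan: s[0]='t', s[1]='i' (vowel), s[2]='e' (vowel), s[3]='m', s[4]='m', s[5]='n', s[6]='d'
Vowels found: 2
Result: 2


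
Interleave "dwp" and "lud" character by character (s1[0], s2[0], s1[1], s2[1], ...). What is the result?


String 1: 'dwp'
String 2: 'lud'
Operation: alternate characters
Pairs: 'd'+'l', 'w'+'u', 'p'+'d'
Result: dlwupd


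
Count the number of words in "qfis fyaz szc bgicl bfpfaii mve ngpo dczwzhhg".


Input string: 'qfis fyaz szc bgicl bfpfaii mve ngpo dczwzhhg'
Operation: split by spaces
Words found: 'qfis', 'fyaz', 'szc', 'bgicl', 'bfpfaii', 'mve', 'ngpo', 'dczwzhhg'
Word count: 8


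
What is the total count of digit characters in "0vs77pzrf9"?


Input string: '0vs77pzrf9'
Operation: count digit characters (0-9)
Scan: '0'(digit), 'v', 's', '7'(digit), '7'(digit), 'p', 'z', 'r', 'f', '9'(digit)
Digits found: 4
Result: 4


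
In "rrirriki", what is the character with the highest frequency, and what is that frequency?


Input: 'rrirriki'
Operation: tally each character
Counts: 'i':3, 'k':1, 'r':4
Maximum: 'r' appears 4 times


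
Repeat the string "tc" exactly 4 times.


Input string: 'tc'
Operation: repeat 4 times
Concatenation: 'tc' + 'tc' + 'tc' + 'tc'
Result: tctctctc


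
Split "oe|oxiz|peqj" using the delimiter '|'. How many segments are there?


Input string: 'oe|oxiz|peqj'
Delimiter: '|'
Split result: 'oe', 'oxiz', 'peqj'
Number of parts: 3


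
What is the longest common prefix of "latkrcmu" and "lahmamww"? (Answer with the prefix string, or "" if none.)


String 1: 'latkrcmu'
String 2: 'lahmamww'
Compare position by position:
pos 0: 'l' vs 'l' match
pos 1: 'a' vs 'a' match
pos 2: 't' vs 'h' differ -> stop
Longest common prefix: "la" (length 2)


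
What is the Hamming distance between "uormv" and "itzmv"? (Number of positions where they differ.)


String 1: 'uormv'
String 2: 'itzmv'
Compare each position: pos 0: 'u'!='i', pos 1: 'o'!='t', pos 2: 'r'!='z', pos 3: 'm'=='m', pos 4: 'v'=='v'
Differing positions: 3
Hamming distance: 3


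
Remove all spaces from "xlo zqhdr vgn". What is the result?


Input string: 'xlo zqhdr vgn'
Operation: remove all spaces
Words: 'xlo', 'zqhdr', 'vgn'
Join without spaces: xlozqhdrvgn


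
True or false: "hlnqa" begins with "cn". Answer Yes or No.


Input string: 'hlnqa'
Prefix to check: 'cn'
First 2 characters of input: 'hl'
Match: False
Result: No


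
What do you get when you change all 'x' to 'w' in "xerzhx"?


Input string: 'xerzhx'
Operation: replace 'x' with 'w'
Positions of 'x': 0, 5
After replacement: werzhw


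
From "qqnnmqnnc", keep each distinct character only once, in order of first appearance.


Input: 'qqnnmqnnc'
Operation: keep first occurrence of each character
Scan: s[0]='q' new -> keep; s[1]='q' seen -> skip; s[2]='n' new -> keep; s[3]='n' seen -> skip; s[4]='m' new -> keep; s[5]='q' seen -> skip; s[6]='n' seen -> skip; s[7]='n' seen -> skip; s[8]='c' new -> keep
Result: qnmc


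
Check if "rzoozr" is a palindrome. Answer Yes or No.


Input string: 'rzoozr'
Reversed: 'rzoozr'
Compare pairs: s[0]='r' vs s[5]='r' (match), s[1]='z' vs s[4]='z' (match), s[2]='o' vs s[3]='o' (match)
Palindrome: Yes


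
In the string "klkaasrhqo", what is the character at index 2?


Input string: 'klkaasrhqo'
Operation: get character at index 2
Index mapping: s[0]='k', s[1]='l', s[2]='k'
Result: 'k'


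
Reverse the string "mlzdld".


Input string: 'mlzdld'
Operation: reverse character order
Original order: 'm' -> 'l' -> 'z' -> 'd' -> 'l' -> 'd'
Reversed order: 'd' -> 'l' -> 'd' -> 'z' -> 'l' -> 'm'
Result: dldzlm


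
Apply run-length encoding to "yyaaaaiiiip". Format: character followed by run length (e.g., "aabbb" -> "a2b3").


Input: 'yyaaaaiiiip'
Operation: identify consecutive runs
Runs: 'yy' -> y2, 'aaaa' -> a4, 'iiii' -> i4, 'p' -> p1
Encoded: y2a4i4p1


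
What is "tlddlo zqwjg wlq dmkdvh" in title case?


Input string: 'tlddlo zqwjg wlq dmkdvh'
Operation: capitalize first letter of each word
Word transformations: 'tlddlo'->'Tlddlo', 'zqwjg'->'Zqwjg', 'wlq'->'Wlq', 'dmkdvh'->'Dmkdvh'
Result: Tlddlo Zqwjg Wlq Dmkdvh


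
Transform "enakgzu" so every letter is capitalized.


Input string: 'enakgzu'
Operation: convert each letter to uppercase
Mapping: 'e'->'E', 'n'->'N', 'a'->'A', 'k'->'K', 'g'->'G', 'z'->'Z', 'u'->'U'
Result: ENAKGZU


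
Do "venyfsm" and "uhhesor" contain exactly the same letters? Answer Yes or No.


String 1: 'venyfsm' -> sorted: 'efmnsvy'
String 2: 'uhhesor' -> sorted: 'ehhorsu'
Compare sorted forms: 'efmnsvy' != 'ehhorsu'
Anagram: No


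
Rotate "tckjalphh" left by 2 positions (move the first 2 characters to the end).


Input: 'tckjalphh', shift = 2
Operation: split at index 2 and swap parts
Front part s[0:2] = 'tc'
Back part s[2:] = 'kjalphh'
Rotated = back + front = 'kjalphh' + 'tc'
Result: kjalphhtc


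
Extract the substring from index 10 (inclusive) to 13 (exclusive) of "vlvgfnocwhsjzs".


Input string: 'vlvgfnocwhsjzs'
Operation: slice [10:13]
Extract characters: s[10]='s', s[11]='j', s[12]='z'
Result: sjz


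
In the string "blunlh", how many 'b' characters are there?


Input string: 'blunlh'
Target character: 'b'
Scan each position: s[0]='b'
Matches found at indices: 0
Total: 1


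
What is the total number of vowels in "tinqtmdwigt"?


Input string: 'tinqtmdwigt'
Operation: count vowels (a, e, i, o, u)
Scan: s[0]='t', s[1]='i' (vowel), s[2]='n', s[3]='q', s[4]='t', s[5]='m', s[6]='d', s[7]='w', s[8]='i' (vowel), s[9]='g', s[10]='t'
Vowels found: 2
Result: 2


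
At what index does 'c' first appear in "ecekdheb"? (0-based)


Input string: 'ecekdheb'
Target: 'c'
Scanning left to right: s[0]='e', s[1]='c'
First match at index: 1


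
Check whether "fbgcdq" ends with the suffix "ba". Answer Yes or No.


Input string: 'fbgcdq'
Suffix to check: 'ba'
Last 2 characters of input: 'dq'
Match: False
Result: No


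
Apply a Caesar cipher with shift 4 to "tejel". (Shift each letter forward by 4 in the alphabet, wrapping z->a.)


Input: 'tejel', shift = 4
Operation: for each letter, (position + 4) mod 26
Mapping: 't'(19+4=23)->'x', 'e'(4+4=8)->'i', 'j'(9+4=13)->'n', 'e'(4+4=8)->'i', 'l'(11+4=15)->'p'
Result: xinip


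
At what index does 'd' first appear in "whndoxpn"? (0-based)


Input string: 'whndoxpn'
Target: 'd'
Scanning left to right: s[0]='w', s[1]='h', s[2]='n', s[3]='d'
First match at index: 3


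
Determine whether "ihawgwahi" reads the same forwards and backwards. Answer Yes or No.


Input string: 'ihawgwahi'
Reversed: 'ihawgwahi'
Compare pairs: s[0]='i' vs s[8]='i' (match), s[1]='h' vs s[7]='h' (match), s[2]='a' vs s[6]='a' (match), s[3]='w' vs s[5]='w' (match)
Palindrome: Yes


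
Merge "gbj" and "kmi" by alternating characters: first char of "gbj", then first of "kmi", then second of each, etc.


String 1: 'gbj'
String 2: 'kmi'
Operation: alternate characters
Pairs: 'g'+'k', 'b'+'m', 'j'+'i'
Result: gkbmji


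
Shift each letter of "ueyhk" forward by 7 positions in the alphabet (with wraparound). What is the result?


Input: 'ueyhk', shift = 7
Operation: for each letter, (position + 7) mod 26
Mapping: 'u'(20+7=27, 27 mod 26=1)->'b', 'e'(4+7=11)->'l', 'y'(24+7=31, 31 mod 26=5)->'f', 'h'(7+7=14)->'o', 'k'(10+7=17)->'r'
Result: blfor


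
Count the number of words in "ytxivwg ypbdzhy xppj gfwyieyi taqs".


Input string: 'ytxivwg ypbdzhy xppj gfwyieyi taqs'
Operation: split by spaces
Words found: 'ytxivwg', 'ypbdzhy', 'xppj', 'gfwyieyi', 'taqs'
Word count: 5


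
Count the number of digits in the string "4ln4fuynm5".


Input string: '4ln4fuynm5'
Operation: count digit characters (0-9)
Scan: '4'(digit), 'l', 'n', '4'(digit), 'f', 'u', 'y', 'n', 'm', '5'(digit)
Digits found: 3
Result: 3


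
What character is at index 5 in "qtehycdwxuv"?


Input string: 'qtehycdwxuv'
Operation: get character at index 5
Index mapping: s[0]='q', s[1]='t', s[2]='e', s[3]='h', s[4]='y', s[5]='c'
Result: 'c'
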